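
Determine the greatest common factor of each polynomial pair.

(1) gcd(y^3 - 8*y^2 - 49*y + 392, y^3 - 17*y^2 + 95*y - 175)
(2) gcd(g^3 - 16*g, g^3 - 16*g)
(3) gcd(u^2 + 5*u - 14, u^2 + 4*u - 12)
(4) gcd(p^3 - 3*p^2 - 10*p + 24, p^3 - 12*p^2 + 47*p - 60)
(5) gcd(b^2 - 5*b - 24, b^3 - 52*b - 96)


(1) = gcd((y - 8)*(y - 7)*(y + 7), (y - 7)*(y - 5)^2) = y - 7
(2) = gcd(g*(g - 4)*(g + 4), g*(g - 4)*(g + 4)) = g^3 - 16*g
(3) = u - 2
(4) = gcd((p - 4)*(p - 2)*(p + 3), (p - 5)*(p - 4)*(p - 3)) = p - 4
(5) = b - 8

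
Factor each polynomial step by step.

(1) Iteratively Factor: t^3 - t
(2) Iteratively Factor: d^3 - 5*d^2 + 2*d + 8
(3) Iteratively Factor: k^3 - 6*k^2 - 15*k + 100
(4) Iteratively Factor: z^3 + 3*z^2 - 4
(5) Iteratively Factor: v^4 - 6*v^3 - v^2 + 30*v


(1) = (t - 1)*(t^2 + t) = t*(t - 1)*(t + 1)
(2) = (d - 4)*(d^2 - d - 2) = (d - 4)*(d - 2)*(d + 1)
(3) = (k - 5)*(k^2 - k - 20) = (k - 5)^2*(k + 4)
(4) = (z - 1)*(z^2 + 4*z + 4) = (z - 1)*(z + 2)*(z + 2)
(5) = (v)*(v^3 - 6*v^2 - v + 30) = v*(v - 3)*(v^2 - 3*v - 10) = v*(v - 5)*(v - 3)*(v + 2)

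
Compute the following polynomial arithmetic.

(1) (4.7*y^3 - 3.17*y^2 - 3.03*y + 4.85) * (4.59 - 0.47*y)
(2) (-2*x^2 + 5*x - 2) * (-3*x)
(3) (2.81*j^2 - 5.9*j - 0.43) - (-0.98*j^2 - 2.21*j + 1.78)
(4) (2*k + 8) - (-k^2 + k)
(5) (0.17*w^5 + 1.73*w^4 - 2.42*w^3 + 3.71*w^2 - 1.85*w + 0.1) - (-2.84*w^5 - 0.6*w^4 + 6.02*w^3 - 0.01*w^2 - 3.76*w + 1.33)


(1) = -2.209*y^4 + 23.0629*y^3 - 13.1262*y^2 - 16.1872*y + 22.2615
(2) = 6*x^3 - 15*x^2 + 6*x
(3) = 3.79*j^2 - 3.69*j - 2.21
(4) = k^2 + k + 8
(5) = 3.01*w^5 + 2.33*w^4 - 8.44*w^3 + 3.72*w^2 + 1.91*w - 1.23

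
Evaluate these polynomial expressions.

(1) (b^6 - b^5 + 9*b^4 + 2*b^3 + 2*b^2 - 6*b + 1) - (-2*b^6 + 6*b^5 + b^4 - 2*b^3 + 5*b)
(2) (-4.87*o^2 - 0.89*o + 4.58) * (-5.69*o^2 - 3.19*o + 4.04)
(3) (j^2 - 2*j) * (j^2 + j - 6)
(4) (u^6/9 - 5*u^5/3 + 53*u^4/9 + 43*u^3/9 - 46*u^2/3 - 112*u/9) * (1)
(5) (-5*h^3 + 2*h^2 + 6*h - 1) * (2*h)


(1) = 3*b^6 - 7*b^5 + 8*b^4 + 4*b^3 + 2*b^2 - 11*b + 1
(2) = 27.7103*o^4 + 20.5994*o^3 - 42.8959*o^2 - 18.2058*o + 18.5032
(3) = j^4 - j^3 - 8*j^2 + 12*j
(4) = u^6/9 - 5*u^5/3 + 53*u^4/9 + 43*u^3/9 - 46*u^2/3 - 112*u/9
(5) = -10*h^4 + 4*h^3 + 12*h^2 - 2*h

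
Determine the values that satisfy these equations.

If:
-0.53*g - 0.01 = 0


Then:
g = -0.02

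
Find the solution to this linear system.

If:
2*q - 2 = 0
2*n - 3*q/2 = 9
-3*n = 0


Then:
No Solution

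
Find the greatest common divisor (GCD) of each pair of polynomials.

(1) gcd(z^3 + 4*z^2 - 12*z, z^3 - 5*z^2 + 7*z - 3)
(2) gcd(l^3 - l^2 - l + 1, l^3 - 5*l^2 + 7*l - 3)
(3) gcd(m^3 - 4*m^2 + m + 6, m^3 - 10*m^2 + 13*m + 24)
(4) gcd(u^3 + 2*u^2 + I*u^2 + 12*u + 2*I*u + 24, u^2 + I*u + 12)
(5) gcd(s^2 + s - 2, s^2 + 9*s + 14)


(1) = 1
(2) = gcd((l - 1)^2*(l + 1), (l - 3)*(l - 1)^2) = l^2 - 2*l + 1
(3) = m^2 - 2*m - 3
(4) = u^2 + I*u + 12
(5) = gcd((s - 1)*(s + 2), (s + 2)*(s + 7)) = s + 2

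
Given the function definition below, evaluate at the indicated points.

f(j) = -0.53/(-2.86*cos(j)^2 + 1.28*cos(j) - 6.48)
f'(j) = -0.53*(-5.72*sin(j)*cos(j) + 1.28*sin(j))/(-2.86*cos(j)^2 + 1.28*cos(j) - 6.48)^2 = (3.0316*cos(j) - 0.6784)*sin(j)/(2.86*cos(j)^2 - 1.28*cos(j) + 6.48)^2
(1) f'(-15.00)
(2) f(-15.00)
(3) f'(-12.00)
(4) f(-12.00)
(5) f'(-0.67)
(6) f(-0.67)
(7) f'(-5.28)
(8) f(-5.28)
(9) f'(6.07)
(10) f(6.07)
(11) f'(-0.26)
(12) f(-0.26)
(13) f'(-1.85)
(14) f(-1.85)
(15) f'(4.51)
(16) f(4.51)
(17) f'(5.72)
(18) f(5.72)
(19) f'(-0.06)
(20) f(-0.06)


(1) = 0.02
(2) = 0.06
(3) = 0.02
(4) = 0.07
(5) = -0.02
(6) = 0.07
(7) = 0.02
(8) = 0.08
(9) = -0.01
(10) = 0.07
(11) = -0.01
(12) = 0.07
(13) = 0.03
(14) = 0.08
(15) = 0.03
(16) = 0.08
(17) = -0.02
(18) = 0.07
(19) = -0.00
(20) = 0.07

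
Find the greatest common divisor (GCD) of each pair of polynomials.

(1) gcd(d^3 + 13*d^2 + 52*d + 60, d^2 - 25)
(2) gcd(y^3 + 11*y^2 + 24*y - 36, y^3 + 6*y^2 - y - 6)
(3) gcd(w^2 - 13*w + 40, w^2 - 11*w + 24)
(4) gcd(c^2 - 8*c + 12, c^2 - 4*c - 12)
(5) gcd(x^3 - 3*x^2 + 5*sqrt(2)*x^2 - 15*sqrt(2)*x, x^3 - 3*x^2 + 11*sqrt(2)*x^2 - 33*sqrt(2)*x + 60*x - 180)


(1) = gcd((d + 2)*(d + 5)*(d + 6), (d - 5)*(d + 5)) = d + 5
(2) = y^2 + 5*y - 6
(3) = w - 8
(4) = c - 6
(5) = x^2 + x*(-3 + 5*sqrt(2)) - 15*sqrt(2)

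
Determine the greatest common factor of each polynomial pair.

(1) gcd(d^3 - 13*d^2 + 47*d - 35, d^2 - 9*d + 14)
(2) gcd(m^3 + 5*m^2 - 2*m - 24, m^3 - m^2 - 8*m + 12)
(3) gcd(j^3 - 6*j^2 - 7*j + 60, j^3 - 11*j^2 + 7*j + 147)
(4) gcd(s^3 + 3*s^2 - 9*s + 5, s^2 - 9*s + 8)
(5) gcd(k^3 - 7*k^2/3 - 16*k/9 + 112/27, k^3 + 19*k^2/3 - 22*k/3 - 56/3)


(1) = gcd((d - 7)*(d - 5)*(d - 1), (d - 7)*(d - 2)) = d - 7
(2) = gcd((m - 2)*(m + 3)*(m + 4), (m - 2)^2*(m + 3)) = m^2 + m - 6
(3) = gcd((j - 5)*(j - 4)*(j + 3), (j - 7)^2*(j + 3)) = j + 3
(4) = s - 1
(5) = gcd((k - 7/3)*(k - 4/3)*(k + 4/3), (k - 2)*(k + 4/3)*(k + 7)) = k + 4/3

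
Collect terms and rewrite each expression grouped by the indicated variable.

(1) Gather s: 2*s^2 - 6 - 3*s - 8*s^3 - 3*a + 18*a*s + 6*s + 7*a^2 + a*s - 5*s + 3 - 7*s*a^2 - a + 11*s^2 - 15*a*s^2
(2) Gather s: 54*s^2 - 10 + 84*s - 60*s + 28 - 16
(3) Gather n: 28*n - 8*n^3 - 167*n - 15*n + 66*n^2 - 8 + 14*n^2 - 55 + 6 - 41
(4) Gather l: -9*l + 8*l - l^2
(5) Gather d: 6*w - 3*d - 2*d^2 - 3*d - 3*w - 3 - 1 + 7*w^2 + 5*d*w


(1) = 7*a^2 - 4*a - 8*s^3 + s^2*(13 - 15*a) + s*(-7*a^2 + 19*a - 2) - 3
(2) = 54*s^2 + 24*s + 2
(3) = -8*n^3 + 80*n^2 - 154*n - 98
(4) = -l^2 - l
(5) = -2*d^2 + d*(5*w - 6) + 7*w^2 + 3*w - 4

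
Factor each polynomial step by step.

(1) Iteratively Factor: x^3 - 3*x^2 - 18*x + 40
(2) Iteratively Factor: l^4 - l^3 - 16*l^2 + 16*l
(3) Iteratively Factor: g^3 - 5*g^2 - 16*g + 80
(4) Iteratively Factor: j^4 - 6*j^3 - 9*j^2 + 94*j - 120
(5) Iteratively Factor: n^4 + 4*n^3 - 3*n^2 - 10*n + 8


(1) = (x - 5)*(x^2 + 2*x - 8) = (x - 5)*(x + 4)*(x - 2)
(2) = (l - 1)*(l^3 - 16*l) = (l - 1)*(l + 4)*(l^2 - 4*l) = l*(l - 1)*(l + 4)*(l - 4)
(3) = (g - 5)*(g^2 - 16) = (g - 5)*(g + 4)*(g - 4)
(4) = (j - 2)*(j^3 - 4*j^2 - 17*j + 60) = (j - 3)*(j - 2)*(j^2 - j - 20) = (j - 3)*(j - 2)*(j + 4)*(j - 5)
(5) = (n - 1)*(n^3 + 5*n^2 + 2*n - 8) = (n - 1)*(n + 4)*(n^2 + n - 2) = (n - 1)^2*(n + 4)*(n + 2)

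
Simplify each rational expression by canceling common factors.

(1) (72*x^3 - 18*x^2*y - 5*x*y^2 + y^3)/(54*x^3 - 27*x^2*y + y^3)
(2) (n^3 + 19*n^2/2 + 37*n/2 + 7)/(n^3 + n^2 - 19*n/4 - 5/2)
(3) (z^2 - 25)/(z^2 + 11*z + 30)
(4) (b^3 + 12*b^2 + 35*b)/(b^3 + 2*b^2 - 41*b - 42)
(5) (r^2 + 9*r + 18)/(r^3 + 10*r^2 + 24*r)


(1) = (24*x^2 + 2*x*y - y^2)/(18*x^2 - 3*x*y - y^2)
(2) = (2*n^2 + 18*n + 28)/(2*n^2 + n - 10)
(3) = (z - 5)/(z + 6)
(4) = (b^2 + 5*b)/(b^2 - 5*b - 6)
(5) = (r + 3)/(r^2 + 4*r)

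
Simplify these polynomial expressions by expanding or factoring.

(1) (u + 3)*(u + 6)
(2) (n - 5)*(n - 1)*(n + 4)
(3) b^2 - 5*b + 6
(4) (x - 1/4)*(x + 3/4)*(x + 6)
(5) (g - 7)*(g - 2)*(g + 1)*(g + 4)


(1) = u^2 + 9*u + 18
(2) = n^3 - 2*n^2 - 19*n + 20
(3) = (b - 3)*(b - 2)
(4) = x^3 + 13*x^2/2 + 45*x/16 - 9/8
(5) = g^4 - 4*g^3 - 27*g^2 + 34*g + 56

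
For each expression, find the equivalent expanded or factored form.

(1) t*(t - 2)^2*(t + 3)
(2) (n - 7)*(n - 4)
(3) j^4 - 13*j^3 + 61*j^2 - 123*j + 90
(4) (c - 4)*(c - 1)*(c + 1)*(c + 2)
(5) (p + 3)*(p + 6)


(1) = t^4 - t^3 - 8*t^2 + 12*t
(2) = n^2 - 11*n + 28
(3) = (j - 5)*(j - 3)^2*(j - 2)
(4) = c^4 - 2*c^3 - 9*c^2 + 2*c + 8
(5) = p^2 + 9*p + 18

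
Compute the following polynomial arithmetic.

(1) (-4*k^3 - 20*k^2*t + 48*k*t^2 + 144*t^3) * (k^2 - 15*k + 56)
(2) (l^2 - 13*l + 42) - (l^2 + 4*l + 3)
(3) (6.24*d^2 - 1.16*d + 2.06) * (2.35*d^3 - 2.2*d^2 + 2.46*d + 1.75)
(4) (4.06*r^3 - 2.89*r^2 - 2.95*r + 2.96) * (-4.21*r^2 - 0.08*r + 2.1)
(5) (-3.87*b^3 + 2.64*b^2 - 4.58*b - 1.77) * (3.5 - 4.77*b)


(1) = -4*k^5 - 20*k^4*t + 60*k^4 + 48*k^3*t^2 + 300*k^3*t - 224*k^3 + 144*k^2*t^3 - 720*k^2*t^2 - 1120*k^2*t - 2160*k*t^3 + 2688*k*t^2 + 8064*t^3
(2) = 39 - 17*l
(3) = 14.664*d^5 - 16.454*d^4 + 22.7434*d^3 + 3.5344*d^2 + 3.0376*d + 3.605
(4) = -17.0926*r^5 + 11.8421*r^4 + 21.1767*r^3 - 18.2946*r^2 - 6.4318*r + 6.216
(5) = 18.4599*b^4 - 26.1378*b^3 + 31.0866*b^2 - 7.5871*b - 6.195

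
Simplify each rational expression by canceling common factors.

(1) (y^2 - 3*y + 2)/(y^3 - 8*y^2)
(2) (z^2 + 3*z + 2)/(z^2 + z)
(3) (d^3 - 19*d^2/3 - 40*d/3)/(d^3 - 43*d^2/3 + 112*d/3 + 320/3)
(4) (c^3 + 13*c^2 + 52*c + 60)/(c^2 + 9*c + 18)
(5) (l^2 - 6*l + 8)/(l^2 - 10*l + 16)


(1) = (y^2 - 3*y + 2)/(y^3 - 8*y^2)
(2) = (z + 2)/z
(3) = d/(d - 8)
(4) = (c^2 + 7*c + 10)/(c + 3)
(5) = (l - 4)/(l - 8)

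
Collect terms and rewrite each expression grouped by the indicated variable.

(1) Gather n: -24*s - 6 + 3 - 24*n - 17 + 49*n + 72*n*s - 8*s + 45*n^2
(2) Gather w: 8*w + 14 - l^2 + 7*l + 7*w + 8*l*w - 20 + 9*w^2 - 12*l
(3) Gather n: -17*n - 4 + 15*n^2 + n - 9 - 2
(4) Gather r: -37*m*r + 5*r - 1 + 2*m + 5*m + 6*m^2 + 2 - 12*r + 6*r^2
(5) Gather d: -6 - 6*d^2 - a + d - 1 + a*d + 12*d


(1) = 45*n^2 + n*(72*s + 25) - 32*s - 20
(2) = -l^2 - 5*l + 9*w^2 + w*(8*l + 15) - 6
(3) = 15*n^2 - 16*n - 15
(4) = 6*m^2 + 7*m + 6*r^2 + r*(-37*m - 7) + 1
(5) = -a - 6*d^2 + d*(a + 13) - 7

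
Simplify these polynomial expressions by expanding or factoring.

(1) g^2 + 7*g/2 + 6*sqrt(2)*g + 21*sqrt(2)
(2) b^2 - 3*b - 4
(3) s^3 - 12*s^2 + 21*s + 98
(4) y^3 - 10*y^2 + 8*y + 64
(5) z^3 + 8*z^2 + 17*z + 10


(1) = (g + 7/2)*(g + 6*sqrt(2))
(2) = (b - 4)*(b + 1)
(3) = (s - 7)^2*(s + 2)
(4) = (y - 8)*(y - 4)*(y + 2)
(5) = (z + 1)*(z + 2)*(z + 5)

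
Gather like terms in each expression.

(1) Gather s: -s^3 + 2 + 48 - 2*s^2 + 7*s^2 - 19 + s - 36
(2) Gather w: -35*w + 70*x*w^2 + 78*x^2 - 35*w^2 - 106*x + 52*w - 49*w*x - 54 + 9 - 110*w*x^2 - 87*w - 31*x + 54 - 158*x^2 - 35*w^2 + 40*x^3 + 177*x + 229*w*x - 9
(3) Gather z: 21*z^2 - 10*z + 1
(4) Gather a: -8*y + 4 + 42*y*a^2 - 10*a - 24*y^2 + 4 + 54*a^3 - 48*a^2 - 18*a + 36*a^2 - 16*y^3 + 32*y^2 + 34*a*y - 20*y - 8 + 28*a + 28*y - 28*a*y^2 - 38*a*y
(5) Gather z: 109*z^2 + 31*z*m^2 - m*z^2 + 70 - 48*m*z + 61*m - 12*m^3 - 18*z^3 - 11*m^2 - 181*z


(1) = -s^3 + 5*s^2 + s - 5
(2) = w^2*(70*x - 70) + w*(-110*x^2 + 180*x - 70) + 40*x^3 - 80*x^2 + 40*x
(3) = 21*z^2 - 10*z + 1
(4) = 54*a^3 + a^2*(42*y - 12) + a*(-28*y^2 - 4*y) - 16*y^3 + 8*y^2
(5) = -12*m^3 - 11*m^2 + 61*m - 18*z^3 + z^2*(109 - m) + z*(31*m^2 - 48*m - 181) + 70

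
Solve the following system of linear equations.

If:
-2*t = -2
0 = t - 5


Then:
No Solution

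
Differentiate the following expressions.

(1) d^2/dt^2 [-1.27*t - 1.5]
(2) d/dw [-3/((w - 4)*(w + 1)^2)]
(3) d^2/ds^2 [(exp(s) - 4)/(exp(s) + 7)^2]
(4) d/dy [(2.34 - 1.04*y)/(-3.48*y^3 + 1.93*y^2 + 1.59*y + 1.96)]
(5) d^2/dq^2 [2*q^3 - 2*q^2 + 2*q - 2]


(1) = 0
(2) = 3*(3*w - 7)/((w - 4)^2*(w + 1)^3)
(3) = exp(s)/(exp(s) + 7)^2 - 58*exp(2*s)/(exp(s) + 7)^4 + 56*exp(s)/(exp(s) + 7)^4
(4) = (-7.2384*y^3 + 26.4368*y^2 - 9.0324*y - 5.759)/(12.1104*y^6 - 13.4328*y^5 - 7.3415*y^4 - 7.5042*y^3 + 10.0937*y^2 + 6.2328*y + 3.8416)
(5) = 12*q - 4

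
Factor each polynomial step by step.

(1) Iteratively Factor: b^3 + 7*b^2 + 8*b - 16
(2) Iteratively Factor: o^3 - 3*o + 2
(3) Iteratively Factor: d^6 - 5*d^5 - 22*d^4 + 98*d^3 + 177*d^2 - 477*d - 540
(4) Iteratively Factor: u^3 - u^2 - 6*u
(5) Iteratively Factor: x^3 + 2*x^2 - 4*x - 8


(1) = (b + 4)*(b^2 + 3*b - 4) = (b + 4)^2*(b - 1)
(2) = (o + 2)*(o^2 - 2*o + 1) = (o - 1)*(o + 2)*(o - 1)
(3) = (d - 5)*(d^5 - 22*d^3 - 12*d^2 + 117*d + 108) = (d - 5)*(d - 3)*(d^4 + 3*d^3 - 13*d^2 - 51*d - 36) = (d - 5)*(d - 3)*(d + 3)*(d^3 - 13*d - 12) = (d - 5)*(d - 3)*(d + 3)^2*(d^2 - 3*d - 4) = (d - 5)*(d - 3)*(d + 1)*(d + 3)^2*(d - 4)
(4) = (u - 3)*(u^2 + 2*u) = (u - 3)*(u + 2)*(u)
(5) = (x + 2)*(x^2 - 4) = (x + 2)^2*(x - 2)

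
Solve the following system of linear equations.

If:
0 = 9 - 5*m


Then:
m = 9/5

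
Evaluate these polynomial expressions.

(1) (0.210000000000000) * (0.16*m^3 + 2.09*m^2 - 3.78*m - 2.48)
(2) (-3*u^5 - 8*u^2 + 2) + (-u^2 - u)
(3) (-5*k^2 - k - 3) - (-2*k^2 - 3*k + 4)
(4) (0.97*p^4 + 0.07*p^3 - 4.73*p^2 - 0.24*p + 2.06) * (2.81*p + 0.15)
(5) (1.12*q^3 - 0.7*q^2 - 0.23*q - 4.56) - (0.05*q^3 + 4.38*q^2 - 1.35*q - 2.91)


(1) = 0.0336*m^3 + 0.4389*m^2 - 0.7938*m - 0.5208
(2) = -3*u^5 - 9*u^2 - u + 2
(3) = -3*k^2 + 2*k - 7
(4) = 2.7257*p^5 + 0.3422*p^4 - 13.2808*p^3 - 1.3839*p^2 + 5.7526*p + 0.309
(5) = 1.07*q^3 - 5.08*q^2 + 1.12*q - 1.65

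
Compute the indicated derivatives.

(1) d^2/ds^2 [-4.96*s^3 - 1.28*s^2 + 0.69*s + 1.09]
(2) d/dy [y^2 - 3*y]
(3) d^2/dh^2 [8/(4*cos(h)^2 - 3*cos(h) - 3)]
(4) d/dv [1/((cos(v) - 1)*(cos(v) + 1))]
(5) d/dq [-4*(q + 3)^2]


(1) = -29.76*s - 2.56
(2) = 2*y - 3
(3) = 8*(64*sin(h)^4 - 89*sin(h)^2 + 36*cos(h) - 9*cos(3*h) - 17)/(4*sin(h)^2 + 3*cos(h) - 1)^3
(4) = 2*cos(v)/sin(v)^3
(5) = -8*q - 24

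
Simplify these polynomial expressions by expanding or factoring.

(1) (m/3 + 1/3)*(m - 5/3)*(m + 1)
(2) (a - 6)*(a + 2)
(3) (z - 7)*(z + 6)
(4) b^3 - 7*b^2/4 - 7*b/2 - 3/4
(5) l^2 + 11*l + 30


(1) = m^3/3 + m^2/9 - 7*m/9 - 5/9
(2) = a^2 - 4*a - 12
(3) = z^2 - z - 42
(4) = (b - 3)*(b + 1/4)*(b + 1)
(5) = (l + 5)*(l + 6)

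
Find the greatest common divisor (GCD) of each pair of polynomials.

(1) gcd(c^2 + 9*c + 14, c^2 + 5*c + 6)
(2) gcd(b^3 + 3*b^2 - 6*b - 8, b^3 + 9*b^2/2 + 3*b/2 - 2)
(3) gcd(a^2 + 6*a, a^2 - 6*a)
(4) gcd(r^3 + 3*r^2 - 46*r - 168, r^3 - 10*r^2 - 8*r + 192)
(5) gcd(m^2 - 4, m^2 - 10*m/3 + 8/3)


(1) = c + 2
(2) = b^2 + 5*b + 4
(3) = gcd(a*(a + 6), a*(a - 6)) = a
(4) = gcd((r - 7)*(r + 4)*(r + 6), (r - 8)*(r - 6)*(r + 4)) = r + 4
(5) = gcd((m - 2)*(m + 2), (m - 2)*(m - 4/3)) = m - 2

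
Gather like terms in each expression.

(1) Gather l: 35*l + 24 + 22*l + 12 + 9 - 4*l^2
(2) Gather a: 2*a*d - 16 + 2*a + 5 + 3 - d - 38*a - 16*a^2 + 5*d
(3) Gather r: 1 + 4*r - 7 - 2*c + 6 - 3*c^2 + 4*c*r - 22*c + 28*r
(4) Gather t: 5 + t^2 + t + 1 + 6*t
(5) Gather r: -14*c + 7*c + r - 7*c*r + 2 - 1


(1) = -4*l^2 + 57*l + 45
(2) = -16*a^2 + a*(2*d - 36) + 4*d - 8
(3) = -3*c^2 - 24*c + r*(4*c + 32)
(4) = t^2 + 7*t + 6
(5) = -7*c + r*(1 - 7*c) + 1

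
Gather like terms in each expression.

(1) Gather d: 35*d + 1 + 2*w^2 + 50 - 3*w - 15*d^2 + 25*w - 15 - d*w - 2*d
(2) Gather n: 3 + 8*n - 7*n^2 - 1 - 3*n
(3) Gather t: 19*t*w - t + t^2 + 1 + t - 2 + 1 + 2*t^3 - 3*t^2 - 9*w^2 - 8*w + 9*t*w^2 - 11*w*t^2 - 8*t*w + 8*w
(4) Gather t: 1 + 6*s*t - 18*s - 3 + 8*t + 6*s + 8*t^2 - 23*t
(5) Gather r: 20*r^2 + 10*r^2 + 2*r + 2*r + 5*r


(1) = -15*d^2 + d*(33 - w) + 2*w^2 + 22*w + 36
(2) = -7*n^2 + 5*n + 2
(3) = 2*t^3 + t^2*(-11*w - 2) + t*(9*w^2 + 11*w) - 9*w^2
(4) = -12*s + 8*t^2 + t*(6*s - 15) - 2
(5) = 30*r^2 + 9*r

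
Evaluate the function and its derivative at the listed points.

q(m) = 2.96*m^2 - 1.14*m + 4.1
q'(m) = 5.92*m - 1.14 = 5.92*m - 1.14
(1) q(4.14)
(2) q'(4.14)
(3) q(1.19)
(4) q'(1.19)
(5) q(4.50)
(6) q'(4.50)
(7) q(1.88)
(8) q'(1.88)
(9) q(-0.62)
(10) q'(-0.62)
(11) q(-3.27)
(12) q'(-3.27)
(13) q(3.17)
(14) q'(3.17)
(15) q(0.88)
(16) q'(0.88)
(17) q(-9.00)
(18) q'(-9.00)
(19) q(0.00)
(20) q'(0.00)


(1) = 50.11
(2) = 23.37
(3) = 6.94
(4) = 5.90
(5) = 58.91
(6) = 25.50
(7) = 12.42
(8) = 9.99
(9) = 5.94
(10) = -4.81
(11) = 39.48
(12) = -20.50
(13) = 30.23
(14) = 17.63
(15) = 5.39
(16) = 4.07
(17) = 254.12
(18) = -54.42
(19) = 4.10
(20) = -1.14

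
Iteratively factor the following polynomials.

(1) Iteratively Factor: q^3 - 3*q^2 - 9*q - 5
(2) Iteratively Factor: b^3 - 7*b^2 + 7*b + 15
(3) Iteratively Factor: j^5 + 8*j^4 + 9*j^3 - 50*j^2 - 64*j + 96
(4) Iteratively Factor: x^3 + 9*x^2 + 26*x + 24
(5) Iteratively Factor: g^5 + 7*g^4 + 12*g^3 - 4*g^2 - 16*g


(1) = (q + 1)*(q^2 - 4*q - 5) = (q + 1)^2*(q - 5)
(2) = (b - 5)*(b^2 - 2*b - 3) = (b - 5)*(b - 3)*(b + 1)
(3) = (j + 3)*(j^4 + 5*j^3 - 6*j^2 - 32*j + 32) = (j + 3)*(j + 4)*(j^3 + j^2 - 10*j + 8) = (j - 2)*(j + 3)*(j + 4)*(j^2 + 3*j - 4) = (j - 2)*(j + 3)*(j + 4)^2*(j - 1)
(4) = (x + 4)*(x^2 + 5*x + 6) = (x + 2)*(x + 4)*(x + 3)
(5) = (g)*(g^4 + 7*g^3 + 12*g^2 - 4*g - 16) = g*(g - 1)*(g^3 + 8*g^2 + 20*g + 16) = g*(g - 1)*(g + 2)*(g^2 + 6*g + 8) = g*(g - 1)*(g + 2)^2*(g + 4)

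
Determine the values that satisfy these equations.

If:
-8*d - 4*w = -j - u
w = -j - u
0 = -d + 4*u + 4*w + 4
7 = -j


Then:
d = 32
j = -7
u = 291/5
w = -256/5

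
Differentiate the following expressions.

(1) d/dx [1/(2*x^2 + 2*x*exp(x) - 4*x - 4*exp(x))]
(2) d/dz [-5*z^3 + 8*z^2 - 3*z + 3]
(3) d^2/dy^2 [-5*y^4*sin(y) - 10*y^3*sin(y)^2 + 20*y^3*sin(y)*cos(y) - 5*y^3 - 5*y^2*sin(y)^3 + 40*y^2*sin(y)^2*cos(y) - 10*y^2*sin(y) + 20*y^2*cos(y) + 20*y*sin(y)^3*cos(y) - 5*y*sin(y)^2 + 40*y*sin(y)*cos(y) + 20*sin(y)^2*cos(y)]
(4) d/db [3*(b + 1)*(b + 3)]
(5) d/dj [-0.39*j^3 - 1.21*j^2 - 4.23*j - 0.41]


(1) = (-x*exp(x) - 2*x + exp(x) + 2)/(2*(x^2 + x*exp(x) - 2*x - 2*exp(x))^2)
(2) = -15*z^2 + 16*z - 3
(3) = 5*y^4*sin(y) - 40*y^3*sin(2*y) - 40*y^3*cos(y) - 20*y^3*cos(2*y) - 185*y^2*sin(y)/4 - 60*y^2*sin(2*y) - 45*y^2*sin(3*y)/4 - 30*y^2*cos(y) + 120*y^2*cos(2*y) + 90*y^2*cos(3*y) - 120*y*sin(y) - 40*y*sin(2*y) + 120*y*sin(3*y) + 40*y*sin(4*y) - 55*y*cos(y) + 20*y*cos(2*y) + 15*y*cos(3*y) - 60*y - 55*sin(y)/2 - 10*sin(2*y) + 5*sin(3*y)/2 + 55*cos(y) - 40*cos(2*y)^2 + 100*cos(2*y) + 25*cos(3*y) + 20
(4) = 6*b + 12
(5) = -1.17*j^2 - 2.42*j - 4.23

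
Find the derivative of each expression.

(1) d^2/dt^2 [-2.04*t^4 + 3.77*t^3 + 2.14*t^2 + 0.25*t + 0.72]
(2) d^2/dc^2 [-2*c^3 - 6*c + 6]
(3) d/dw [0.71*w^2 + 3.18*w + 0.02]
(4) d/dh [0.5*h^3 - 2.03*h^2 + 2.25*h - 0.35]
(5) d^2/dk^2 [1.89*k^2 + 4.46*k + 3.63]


(1) = -24.48*t^2 + 22.62*t + 4.28
(2) = -12*c
(3) = 1.42*w + 3.18
(4) = 1.5*h^2 - 4.06*h + 2.25
(5) = 3.78000000000000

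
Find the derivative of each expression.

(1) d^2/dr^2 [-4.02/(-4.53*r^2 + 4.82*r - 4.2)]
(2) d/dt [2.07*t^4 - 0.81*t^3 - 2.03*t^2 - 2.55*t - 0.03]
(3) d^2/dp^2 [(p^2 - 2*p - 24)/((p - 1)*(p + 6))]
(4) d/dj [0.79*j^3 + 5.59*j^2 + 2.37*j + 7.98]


(1) = (-164.988036*r^2 + 175.550184*r + 4.02*(9.06*r - 4.82)*(18.12*r - 9.64) - 152.96904)/(4.53*r^2 - 4.82*r + 4.2)^3
(2) = 8.28*t^3 - 2.43*t^2 - 4.06*t - 2.55
(3) = 2*(-7*p^3 - 54*p^2 - 396*p - 768)/(p^6 + 15*p^5 + 57*p^4 - 55*p^3 - 342*p^2 + 540*p - 216)
(4) = 2.37*j^2 + 11.18*j + 2.37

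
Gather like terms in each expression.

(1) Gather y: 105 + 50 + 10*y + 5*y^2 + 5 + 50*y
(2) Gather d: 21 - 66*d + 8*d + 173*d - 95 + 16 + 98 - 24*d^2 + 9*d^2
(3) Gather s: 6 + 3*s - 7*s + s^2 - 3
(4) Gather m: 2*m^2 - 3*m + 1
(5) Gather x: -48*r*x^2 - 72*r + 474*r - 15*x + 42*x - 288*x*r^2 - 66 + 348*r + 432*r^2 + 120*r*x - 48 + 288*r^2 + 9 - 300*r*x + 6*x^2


(1) = 5*y^2 + 60*y + 160
(2) = -15*d^2 + 115*d + 40
(3) = s^2 - 4*s + 3
(4) = 2*m^2 - 3*m + 1
(5) = 720*r^2 + 750*r + x^2*(6 - 48*r) + x*(-288*r^2 - 180*r + 27) - 105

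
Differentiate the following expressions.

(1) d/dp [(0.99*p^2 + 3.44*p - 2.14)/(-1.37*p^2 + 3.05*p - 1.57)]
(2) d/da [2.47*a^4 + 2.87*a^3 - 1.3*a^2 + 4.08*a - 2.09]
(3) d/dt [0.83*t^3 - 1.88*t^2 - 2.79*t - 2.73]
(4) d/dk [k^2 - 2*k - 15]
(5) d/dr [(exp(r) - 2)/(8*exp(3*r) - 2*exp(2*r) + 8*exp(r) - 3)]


(1) = (7.7323*p^2 - 8.9722*p + 1.1262)/(1.8769*p^4 - 8.357*p^3 + 13.6043*p^2 - 9.577*p + 2.4649)
(2) = 9.88*a^3 + 8.61*a^2 - 2.6*a + 4.08
(3) = 2.49*t^2 - 3.76*t - 2.79
(4) = 2*k - 2
(5) = (-4*(exp(r) - 2)*(6*exp(2*r) - exp(r) + 2) + 8*exp(3*r) - 2*exp(2*r) + 8*exp(r) - 3)*exp(r)/(8*exp(3*r) - 2*exp(2*r) + 8*exp(r) - 3)^2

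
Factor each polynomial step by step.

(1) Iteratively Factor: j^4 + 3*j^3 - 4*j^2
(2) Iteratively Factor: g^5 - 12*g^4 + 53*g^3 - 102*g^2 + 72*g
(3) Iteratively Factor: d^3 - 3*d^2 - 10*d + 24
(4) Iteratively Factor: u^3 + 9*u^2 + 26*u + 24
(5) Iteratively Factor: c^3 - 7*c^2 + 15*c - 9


(1) = (j - 1)*(j^3 + 4*j^2) = j*(j - 1)*(j^2 + 4*j) = j^2*(j - 1)*(j + 4)
(2) = (g - 3)*(g^4 - 9*g^3 + 26*g^2 - 24*g) = g*(g - 3)*(g^3 - 9*g^2 + 26*g - 24) = g*(g - 4)*(g - 3)*(g^2 - 5*g + 6) = g*(g - 4)*(g - 3)*(g - 2)*(g - 3)
(3) = (d - 2)*(d^2 - d - 12) = (d - 4)*(d - 2)*(d + 3)
(4) = (u + 2)*(u^2 + 7*u + 12) = (u + 2)*(u + 3)*(u + 4)
(5) = (c - 1)*(c^2 - 6*c + 9) = (c - 3)*(c - 1)*(c - 3)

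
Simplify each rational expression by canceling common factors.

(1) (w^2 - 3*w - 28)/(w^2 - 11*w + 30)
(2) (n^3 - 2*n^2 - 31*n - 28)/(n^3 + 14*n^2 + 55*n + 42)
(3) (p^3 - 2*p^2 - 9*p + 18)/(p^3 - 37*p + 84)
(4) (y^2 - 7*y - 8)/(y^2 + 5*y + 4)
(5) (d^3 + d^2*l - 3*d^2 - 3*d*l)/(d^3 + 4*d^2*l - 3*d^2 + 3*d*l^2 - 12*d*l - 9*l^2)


(1) = (w^2 - 3*w - 28)/(w^2 - 11*w + 30)
(2) = (n^2 - 3*n - 28)/(n^2 + 13*n + 42)
(3) = (p^2 + p - 6)/(p^2 + 3*p - 28)
(4) = (y - 8)/(y + 4)
(5) = d/(d + 3*l)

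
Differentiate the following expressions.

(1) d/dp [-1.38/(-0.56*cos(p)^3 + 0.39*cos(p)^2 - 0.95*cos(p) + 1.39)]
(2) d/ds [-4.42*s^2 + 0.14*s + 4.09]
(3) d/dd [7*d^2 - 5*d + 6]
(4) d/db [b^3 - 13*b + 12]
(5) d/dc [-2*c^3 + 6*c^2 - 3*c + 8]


(1) = (2.3184*cos(p)^2 - 1.0764*cos(p) + 1.311)*sin(p)/(0.56*cos(p)^3 - 0.39*cos(p)^2 + 0.95*cos(p) - 1.39)^2
(2) = 0.14 - 8.84*s
(3) = 14*d - 5
(4) = 3*b^2 - 13
(5) = -6*c^2 + 12*c - 3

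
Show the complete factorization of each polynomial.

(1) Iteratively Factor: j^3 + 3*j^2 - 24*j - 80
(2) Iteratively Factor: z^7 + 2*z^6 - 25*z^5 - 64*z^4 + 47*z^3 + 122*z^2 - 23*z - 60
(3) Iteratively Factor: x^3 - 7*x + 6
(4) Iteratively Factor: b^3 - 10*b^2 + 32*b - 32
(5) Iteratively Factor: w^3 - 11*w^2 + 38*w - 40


(1) = (j + 4)*(j^2 - j - 20) = (j - 5)*(j + 4)*(j + 4)
(2) = (z - 1)*(z^6 + 3*z^5 - 22*z^4 - 86*z^3 - 39*z^2 + 83*z + 60) = (z - 1)*(z + 4)*(z^5 - z^4 - 18*z^3 - 14*z^2 + 17*z + 15) = (z - 1)^2*(z + 4)*(z^4 - 18*z^2 - 32*z - 15) = (z - 1)^2*(z + 3)*(z + 4)*(z^3 - 3*z^2 - 9*z - 5) = (z - 1)^2*(z + 1)*(z + 3)*(z + 4)*(z^2 - 4*z - 5) = (z - 1)^2*(z + 1)^2*(z + 3)*(z + 4)*(z - 5)
(3) = (x - 2)*(x^2 + 2*x - 3) = (x - 2)*(x - 1)*(x + 3)
(4) = (b - 4)*(b^2 - 6*b + 8) = (b - 4)^2*(b - 2)
(5) = (w - 5)*(w^2 - 6*w + 8) = (w - 5)*(w - 4)*(w - 2)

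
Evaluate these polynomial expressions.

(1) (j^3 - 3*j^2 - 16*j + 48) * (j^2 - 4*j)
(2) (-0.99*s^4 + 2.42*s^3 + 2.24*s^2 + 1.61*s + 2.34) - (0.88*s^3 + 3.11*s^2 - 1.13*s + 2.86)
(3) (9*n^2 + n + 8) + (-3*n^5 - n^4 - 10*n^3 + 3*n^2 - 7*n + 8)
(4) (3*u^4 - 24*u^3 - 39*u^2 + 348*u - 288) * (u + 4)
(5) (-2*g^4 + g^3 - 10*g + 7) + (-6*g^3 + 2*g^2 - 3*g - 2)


(1) = j^5 - 7*j^4 - 4*j^3 + 112*j^2 - 192*j
(2) = -0.99*s^4 + 1.54*s^3 - 0.87*s^2 + 2.74*s - 0.52
(3) = -3*n^5 - n^4 - 10*n^3 + 12*n^2 - 6*n + 16
(4) = 3*u^5 - 12*u^4 - 135*u^3 + 192*u^2 + 1104*u - 1152
(5) = -2*g^4 - 5*g^3 + 2*g^2 - 13*g + 5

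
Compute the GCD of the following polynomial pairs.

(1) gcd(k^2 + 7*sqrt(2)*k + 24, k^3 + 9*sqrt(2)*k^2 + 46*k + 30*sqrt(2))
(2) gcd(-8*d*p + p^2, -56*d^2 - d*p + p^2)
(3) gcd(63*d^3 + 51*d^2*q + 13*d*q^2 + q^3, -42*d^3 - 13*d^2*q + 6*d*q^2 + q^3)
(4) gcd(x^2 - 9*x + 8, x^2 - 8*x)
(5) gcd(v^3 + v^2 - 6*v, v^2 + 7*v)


(1) = gcd((k + 3*sqrt(2))*(k + 4*sqrt(2)), (k + sqrt(2))*(k + 3*sqrt(2))*(k + 5*sqrt(2))) = k + 3*sqrt(2)
(2) = gcd(p*(-8*d + p), (-8*d + p)*(7*d + p)) = -8*d + p
(3) = gcd((3*d + q)^2*(7*d + q), (-3*d + q)*(2*d + q)*(7*d + q)) = 7*d + q
(4) = gcd((x - 8)*(x - 1), x*(x - 8)) = x - 8
(5) = gcd(v*(v - 2)*(v + 3), v*(v + 7)) = v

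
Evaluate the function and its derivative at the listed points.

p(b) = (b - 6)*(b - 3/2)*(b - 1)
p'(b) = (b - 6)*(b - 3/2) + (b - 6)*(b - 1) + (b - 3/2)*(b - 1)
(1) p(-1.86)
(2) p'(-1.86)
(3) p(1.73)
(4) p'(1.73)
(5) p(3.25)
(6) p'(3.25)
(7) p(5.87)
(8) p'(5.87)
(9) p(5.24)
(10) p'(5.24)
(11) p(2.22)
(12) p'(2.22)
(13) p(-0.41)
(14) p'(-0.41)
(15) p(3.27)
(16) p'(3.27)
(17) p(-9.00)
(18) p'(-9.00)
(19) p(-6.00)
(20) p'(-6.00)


(1) = -75.53
(2) = 58.50
(3) = -0.72
(4) = -3.93
(5) = -10.83
(6) = -7.06
(7) = -2.77
(8) = 20.08
(9) = -12.05
(10) = 9.79
(11) = -3.32
(12) = -6.45
(13) = -17.26
(14) = 23.97
(15) = -10.97
(16) = -7.01
(17) = -1575.00
(18) = 412.50
(19) = -630.00
(20) = 226.50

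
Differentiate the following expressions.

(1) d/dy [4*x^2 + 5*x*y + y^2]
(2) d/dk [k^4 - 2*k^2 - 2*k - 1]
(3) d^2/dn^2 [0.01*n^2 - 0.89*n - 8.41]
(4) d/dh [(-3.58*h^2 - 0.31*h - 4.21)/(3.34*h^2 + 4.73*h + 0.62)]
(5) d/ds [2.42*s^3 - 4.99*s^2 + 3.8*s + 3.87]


(1) = 5*x + 2*y
(2) = 4*k^3 - 4*k - 2
(3) = 0.0200000000000000
(4) = (-15.898*h^2 + 23.6836*h + 19.7211)/(11.1556*h^4 + 31.5964*h^3 + 26.5145*h^2 + 5.8652*h + 0.3844)
(5) = 7.26*s^2 - 9.98*s + 3.8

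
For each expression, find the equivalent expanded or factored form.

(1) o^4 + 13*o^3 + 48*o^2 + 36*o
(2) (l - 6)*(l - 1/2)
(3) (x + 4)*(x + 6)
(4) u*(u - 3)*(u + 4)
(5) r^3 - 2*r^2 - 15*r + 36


(1) = o*(o + 1)*(o + 6)^2
(2) = l^2 - 13*l/2 + 3
(3) = x^2 + 10*x + 24
(4) = u^3 + u^2 - 12*u
(5) = (r - 3)^2*(r + 4)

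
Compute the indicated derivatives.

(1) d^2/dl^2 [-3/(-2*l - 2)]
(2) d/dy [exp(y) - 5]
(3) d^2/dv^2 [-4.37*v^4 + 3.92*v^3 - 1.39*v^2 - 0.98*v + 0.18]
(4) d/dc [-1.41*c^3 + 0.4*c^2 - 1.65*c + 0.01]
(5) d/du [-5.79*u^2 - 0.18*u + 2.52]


(1) = 3/(l + 1)^3
(2) = exp(y)
(3) = -52.44*v^2 + 23.52*v - 2.78
(4) = -4.23*c^2 + 0.8*c - 1.65
(5) = -11.58*u - 0.18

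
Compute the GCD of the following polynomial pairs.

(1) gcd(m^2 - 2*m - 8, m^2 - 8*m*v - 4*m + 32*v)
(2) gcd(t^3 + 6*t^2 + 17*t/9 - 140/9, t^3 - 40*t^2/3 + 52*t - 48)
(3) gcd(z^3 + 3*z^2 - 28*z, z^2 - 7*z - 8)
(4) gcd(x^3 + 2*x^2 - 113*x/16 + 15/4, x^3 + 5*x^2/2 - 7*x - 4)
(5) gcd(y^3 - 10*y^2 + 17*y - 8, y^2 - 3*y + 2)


(1) = m - 4
(2) = t - 4/3
(3) = 1
(4) = gcd((x - 5/4)*(x - 3/4)*(x + 4), (x - 2)*(x + 1/2)*(x + 4)) = x + 4
(5) = y - 1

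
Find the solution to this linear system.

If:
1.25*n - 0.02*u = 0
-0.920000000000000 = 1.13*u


Then:
n = -0.01
u = -0.81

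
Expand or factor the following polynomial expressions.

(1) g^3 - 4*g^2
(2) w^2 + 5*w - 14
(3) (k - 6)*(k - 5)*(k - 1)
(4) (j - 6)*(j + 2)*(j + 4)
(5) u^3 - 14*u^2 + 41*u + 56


(1) = g^2*(g - 4)
(2) = (w - 2)*(w + 7)
(3) = k^3 - 12*k^2 + 41*k - 30
(4) = j^3 - 28*j - 48
(5) = (u - 8)*(u - 7)*(u + 1)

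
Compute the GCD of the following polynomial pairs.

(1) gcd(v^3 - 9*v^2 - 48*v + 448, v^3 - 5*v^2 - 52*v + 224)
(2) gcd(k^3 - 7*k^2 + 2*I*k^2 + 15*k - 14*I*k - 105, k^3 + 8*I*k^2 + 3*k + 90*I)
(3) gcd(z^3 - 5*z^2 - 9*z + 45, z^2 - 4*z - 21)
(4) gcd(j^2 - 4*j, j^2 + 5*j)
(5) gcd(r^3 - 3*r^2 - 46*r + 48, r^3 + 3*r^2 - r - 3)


(1) = gcd((v - 8)^2*(v + 7), (v - 8)*(v - 4)*(v + 7)) = v^2 - v - 56
(2) = k^2 + 2*I*k + 15
(3) = z + 3
(4) = j
(5) = gcd((r - 8)*(r - 1)*(r + 6), (r - 1)*(r + 1)*(r + 3)) = r - 1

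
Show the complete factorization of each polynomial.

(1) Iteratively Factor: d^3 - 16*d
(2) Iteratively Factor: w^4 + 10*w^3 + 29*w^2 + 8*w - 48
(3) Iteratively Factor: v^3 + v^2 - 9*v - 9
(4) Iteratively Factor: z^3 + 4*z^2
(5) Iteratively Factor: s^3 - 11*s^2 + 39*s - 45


(1) = (d)*(d^2 - 16) = d*(d - 4)*(d + 4)
(2) = (w + 4)*(w^3 + 6*w^2 + 5*w - 12) = (w - 1)*(w + 4)*(w^2 + 7*w + 12) = (w - 1)*(w + 3)*(w + 4)*(w + 4)
(3) = (v - 3)*(v^2 + 4*v + 3) = (v - 3)*(v + 1)*(v + 3)
(4) = (z)*(z^2 + 4*z) = z*(z + 4)*(z)
(5) = (s - 5)*(s^2 - 6*s + 9) = (s - 5)*(s - 3)*(s - 3)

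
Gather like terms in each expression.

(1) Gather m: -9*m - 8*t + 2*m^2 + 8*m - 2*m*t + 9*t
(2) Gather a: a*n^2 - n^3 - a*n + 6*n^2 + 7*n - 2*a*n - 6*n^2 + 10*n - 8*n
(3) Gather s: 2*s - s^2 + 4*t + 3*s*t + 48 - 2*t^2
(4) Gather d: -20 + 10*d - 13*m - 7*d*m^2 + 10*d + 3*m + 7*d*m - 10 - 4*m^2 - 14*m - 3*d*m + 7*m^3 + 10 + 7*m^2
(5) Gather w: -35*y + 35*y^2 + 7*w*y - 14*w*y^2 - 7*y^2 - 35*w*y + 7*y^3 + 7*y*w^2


(1) = 2*m^2 + m*(-2*t - 1) + t
(2) = a*(n^2 - 3*n) - n^3 + 9*n
(3) = -s^2 + s*(3*t + 2) - 2*t^2 + 4*t + 48
(4) = d*(-7*m^2 + 4*m + 20) + 7*m^3 + 3*m^2 - 24*m - 20
(5) = 7*w^2*y + w*(-14*y^2 - 28*y) + 7*y^3 + 28*y^2 - 35*y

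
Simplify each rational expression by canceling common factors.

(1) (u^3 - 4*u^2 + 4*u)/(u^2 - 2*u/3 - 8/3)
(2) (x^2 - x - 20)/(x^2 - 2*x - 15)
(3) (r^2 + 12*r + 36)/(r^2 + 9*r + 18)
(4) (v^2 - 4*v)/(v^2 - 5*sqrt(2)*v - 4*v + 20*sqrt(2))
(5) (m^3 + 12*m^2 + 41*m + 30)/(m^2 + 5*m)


(1) = (3*u^2 - 6*u)/(3*u + 4)
(2) = (x + 4)/(x + 3)
(3) = (r + 6)/(r + 3)
(4) = v/(v - 5*sqrt(2))
(5) = (m^2 + 7*m + 6)/m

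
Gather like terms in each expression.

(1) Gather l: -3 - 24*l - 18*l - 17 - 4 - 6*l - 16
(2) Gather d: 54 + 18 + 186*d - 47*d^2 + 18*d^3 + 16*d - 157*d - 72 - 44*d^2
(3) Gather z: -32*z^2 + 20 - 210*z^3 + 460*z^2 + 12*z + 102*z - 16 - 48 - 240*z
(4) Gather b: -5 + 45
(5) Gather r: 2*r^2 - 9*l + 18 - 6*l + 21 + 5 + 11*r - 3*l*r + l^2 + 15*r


(1) = -48*l - 40
(2) = 18*d^3 - 91*d^2 + 45*d
(3) = -210*z^3 + 428*z^2 - 126*z - 44
(4) = 40
(5) = l^2 - 15*l + 2*r^2 + r*(26 - 3*l) + 44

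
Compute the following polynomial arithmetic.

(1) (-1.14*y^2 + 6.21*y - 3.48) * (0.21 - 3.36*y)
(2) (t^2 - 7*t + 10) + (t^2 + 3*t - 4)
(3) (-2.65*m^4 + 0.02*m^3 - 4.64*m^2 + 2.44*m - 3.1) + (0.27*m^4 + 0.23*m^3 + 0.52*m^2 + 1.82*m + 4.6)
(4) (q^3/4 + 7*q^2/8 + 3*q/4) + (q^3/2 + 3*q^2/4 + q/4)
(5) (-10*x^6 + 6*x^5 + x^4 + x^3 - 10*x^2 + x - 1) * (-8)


(1) = 3.8304*y^3 - 21.105*y^2 + 12.9969*y - 0.7308
(2) = 2*t^2 - 4*t + 6
(3) = -2.38*m^4 + 0.25*m^3 - 4.12*m^2 + 4.26*m + 1.5
(4) = 3*q^3/4 + 13*q^2/8 + q
(5) = 80*x^6 - 48*x^5 - 8*x^4 - 8*x^3 + 80*x^2 - 8*x + 8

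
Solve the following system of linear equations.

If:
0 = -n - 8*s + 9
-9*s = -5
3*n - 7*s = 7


Then:
No Solution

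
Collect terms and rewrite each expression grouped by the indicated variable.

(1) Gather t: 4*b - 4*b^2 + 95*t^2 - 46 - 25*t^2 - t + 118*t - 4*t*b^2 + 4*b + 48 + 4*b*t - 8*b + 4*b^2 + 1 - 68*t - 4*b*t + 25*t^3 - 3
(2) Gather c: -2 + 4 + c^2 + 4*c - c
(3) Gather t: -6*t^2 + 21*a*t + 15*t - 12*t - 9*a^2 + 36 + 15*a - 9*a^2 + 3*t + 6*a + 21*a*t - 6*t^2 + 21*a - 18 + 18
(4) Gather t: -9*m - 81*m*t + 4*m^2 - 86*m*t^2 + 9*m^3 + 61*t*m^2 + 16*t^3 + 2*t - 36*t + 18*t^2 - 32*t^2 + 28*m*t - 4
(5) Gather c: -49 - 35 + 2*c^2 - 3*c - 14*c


(1) = 25*t^3 + 70*t^2 + t*(49 - 4*b^2)
(2) = c^2 + 3*c + 2
(3) = -18*a^2 + 42*a - 12*t^2 + t*(42*a + 6) + 36
(4) = 9*m^3 + 4*m^2 - 9*m + 16*t^3 + t^2*(-86*m - 14) + t*(61*m^2 - 53*m - 34) - 4
(5) = 2*c^2 - 17*c - 84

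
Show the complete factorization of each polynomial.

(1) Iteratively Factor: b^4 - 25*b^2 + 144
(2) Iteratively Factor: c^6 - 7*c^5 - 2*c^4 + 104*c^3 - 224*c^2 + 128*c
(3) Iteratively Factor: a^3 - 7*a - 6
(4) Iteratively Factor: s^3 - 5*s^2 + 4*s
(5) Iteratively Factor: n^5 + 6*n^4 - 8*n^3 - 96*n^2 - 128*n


(1) = (b - 3)*(b^3 + 3*b^2 - 16*b - 48) = (b - 3)*(b + 4)*(b^2 - b - 12) = (b - 3)*(b + 3)*(b + 4)*(b - 4)
(2) = (c - 1)*(c^5 - 6*c^4 - 8*c^3 + 96*c^2 - 128*c) = (c - 4)*(c - 1)*(c^4 - 2*c^3 - 16*c^2 + 32*c) = (c - 4)*(c - 2)*(c - 1)*(c^3 - 16*c) = (c - 4)^2*(c - 2)*(c - 1)*(c^2 + 4*c) = (c - 4)^2*(c - 2)*(c - 1)*(c + 4)*(c)
(3) = (a + 1)*(a^2 - a - 6) = (a - 3)*(a + 1)*(a + 2)
(4) = (s)*(s^2 - 5*s + 4) = s*(s - 1)*(s - 4)
(5) = (n + 4)*(n^4 + 2*n^3 - 16*n^2 - 32*n) = (n + 2)*(n + 4)*(n^3 - 16*n) = (n + 2)*(n + 4)^2*(n^2 - 4*n) = (n - 4)*(n + 2)*(n + 4)^2*(n)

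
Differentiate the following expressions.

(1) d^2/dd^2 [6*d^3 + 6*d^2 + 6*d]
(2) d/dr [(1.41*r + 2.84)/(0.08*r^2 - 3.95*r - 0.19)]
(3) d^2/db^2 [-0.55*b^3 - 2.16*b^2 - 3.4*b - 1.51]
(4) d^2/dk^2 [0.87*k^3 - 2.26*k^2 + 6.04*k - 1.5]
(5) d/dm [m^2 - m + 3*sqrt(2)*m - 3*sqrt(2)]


(1) = 36*d + 12
(2) = (-0.1128*r^2 - 0.4544*r + 10.9501)/(0.0064*r^4 - 0.632*r^3 + 15.5721*r^2 + 1.501*r + 0.0361)
(3) = -3.3*b - 4.32
(4) = 5.22*k - 4.52
(5) = 2*m - 1 + 3*sqrt(2)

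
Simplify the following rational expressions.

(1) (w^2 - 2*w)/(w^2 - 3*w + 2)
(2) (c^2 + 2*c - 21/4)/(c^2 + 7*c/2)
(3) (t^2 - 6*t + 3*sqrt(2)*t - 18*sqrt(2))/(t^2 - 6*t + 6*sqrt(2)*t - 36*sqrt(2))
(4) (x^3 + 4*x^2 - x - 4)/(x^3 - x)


(1) = w/(w - 1)
(2) = (2*c - 3)/(2*c)
(3) = (t + 3*sqrt(2))/(t + 6*sqrt(2))
(4) = (x + 4)/x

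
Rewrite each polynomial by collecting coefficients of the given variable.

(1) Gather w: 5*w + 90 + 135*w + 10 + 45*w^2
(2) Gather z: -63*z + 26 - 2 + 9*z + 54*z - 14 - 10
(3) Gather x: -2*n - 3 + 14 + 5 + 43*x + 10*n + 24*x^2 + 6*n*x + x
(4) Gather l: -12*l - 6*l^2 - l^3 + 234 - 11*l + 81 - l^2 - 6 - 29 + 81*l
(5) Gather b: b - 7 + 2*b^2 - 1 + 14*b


(1) = 45*w^2 + 140*w + 100
(2) = 0
(3) = 8*n + 24*x^2 + x*(6*n + 44) + 16
(4) = -l^3 - 7*l^2 + 58*l + 280
(5) = 2*b^2 + 15*b - 8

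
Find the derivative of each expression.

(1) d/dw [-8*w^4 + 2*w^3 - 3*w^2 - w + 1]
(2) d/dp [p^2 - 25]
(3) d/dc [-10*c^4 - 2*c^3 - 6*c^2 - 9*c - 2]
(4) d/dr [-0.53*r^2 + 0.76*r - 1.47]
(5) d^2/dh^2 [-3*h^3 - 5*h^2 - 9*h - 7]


(1) = -32*w^3 + 6*w^2 - 6*w - 1
(2) = 2*p
(3) = -40*c^3 - 6*c^2 - 12*c - 9
(4) = 0.76 - 1.06*r
(5) = -18*h - 10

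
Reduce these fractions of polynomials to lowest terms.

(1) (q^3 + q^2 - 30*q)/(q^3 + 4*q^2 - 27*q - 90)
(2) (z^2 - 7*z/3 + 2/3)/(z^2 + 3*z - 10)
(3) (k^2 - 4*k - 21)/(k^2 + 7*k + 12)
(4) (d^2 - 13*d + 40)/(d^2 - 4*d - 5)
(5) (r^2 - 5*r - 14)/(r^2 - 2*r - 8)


(1) = q/(q + 3)
(2) = (3*z - 1)/(3*z + 15)
(3) = (k - 7)/(k + 4)
(4) = (d - 8)/(d + 1)
(5) = (r - 7)/(r - 4)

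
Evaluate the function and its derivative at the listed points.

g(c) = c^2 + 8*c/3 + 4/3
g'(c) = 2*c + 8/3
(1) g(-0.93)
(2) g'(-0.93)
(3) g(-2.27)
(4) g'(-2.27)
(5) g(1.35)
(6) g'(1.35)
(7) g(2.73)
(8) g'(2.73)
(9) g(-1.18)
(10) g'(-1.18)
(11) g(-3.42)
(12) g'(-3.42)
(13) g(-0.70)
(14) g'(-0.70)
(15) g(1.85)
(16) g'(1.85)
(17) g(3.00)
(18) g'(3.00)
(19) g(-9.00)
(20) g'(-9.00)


(1) = -0.28
(2) = 0.81
(3) = 0.43
(4) = -1.87
(5) = 6.76
(6) = 5.37
(7) = 16.07
(8) = 8.13
(9) = -0.42
(10) = 0.31
(11) = 3.91
(12) = -4.17
(13) = -0.04
(14) = 1.27
(15) = 9.69
(16) = 6.37
(17) = 18.33
(18) = 8.67
(19) = 58.33
(20) = -15.33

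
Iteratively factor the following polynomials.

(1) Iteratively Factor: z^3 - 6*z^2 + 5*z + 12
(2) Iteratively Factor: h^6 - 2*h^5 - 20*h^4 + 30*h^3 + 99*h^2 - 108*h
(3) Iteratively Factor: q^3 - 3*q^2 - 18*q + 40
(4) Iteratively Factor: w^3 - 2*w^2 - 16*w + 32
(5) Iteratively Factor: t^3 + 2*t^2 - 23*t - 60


(1) = (z - 3)*(z^2 - 3*z - 4) = (z - 3)*(z + 1)*(z - 4)
(2) = (h - 4)*(h^5 + 2*h^4 - 12*h^3 - 18*h^2 + 27*h) = (h - 4)*(h + 3)*(h^4 - h^3 - 9*h^2 + 9*h) = h*(h - 4)*(h + 3)*(h^3 - h^2 - 9*h + 9) = h*(h - 4)*(h + 3)^2*(h^2 - 4*h + 3) = h*(h - 4)*(h - 1)*(h + 3)^2*(h - 3)
(3) = (q - 5)*(q^2 + 2*q - 8) = (q - 5)*(q - 2)*(q + 4)
(4) = (w - 2)*(w^2 - 16) = (w - 2)*(w + 4)*(w - 4)
(5) = (t + 3)*(t^2 - t - 20) = (t - 5)*(t + 3)*(t + 4)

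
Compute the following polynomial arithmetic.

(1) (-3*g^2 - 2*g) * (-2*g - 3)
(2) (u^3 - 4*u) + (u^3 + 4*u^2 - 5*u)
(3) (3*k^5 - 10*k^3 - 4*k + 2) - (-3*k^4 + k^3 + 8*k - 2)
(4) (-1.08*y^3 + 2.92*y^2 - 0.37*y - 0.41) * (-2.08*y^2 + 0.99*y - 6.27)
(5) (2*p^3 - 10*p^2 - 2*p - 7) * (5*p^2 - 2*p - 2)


(1) = 6*g^3 + 13*g^2 + 6*g
(2) = 2*u^3 + 4*u^2 - 9*u
(3) = 3*k^5 + 3*k^4 - 11*k^3 - 12*k + 4
(4) = 2.2464*y^5 - 7.1428*y^4 + 10.432*y^3 - 17.8219*y^2 + 1.914*y + 2.5707
(5) = 10*p^5 - 54*p^4 + 6*p^3 - 11*p^2 + 18*p + 14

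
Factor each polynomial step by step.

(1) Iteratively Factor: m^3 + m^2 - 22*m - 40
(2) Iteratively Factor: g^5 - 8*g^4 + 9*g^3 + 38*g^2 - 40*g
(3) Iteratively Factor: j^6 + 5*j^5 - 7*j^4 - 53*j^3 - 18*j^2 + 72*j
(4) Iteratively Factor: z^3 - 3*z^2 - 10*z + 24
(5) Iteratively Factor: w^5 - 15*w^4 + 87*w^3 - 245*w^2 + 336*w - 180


(1) = (m + 4)*(m^2 - 3*m - 10) = (m + 2)*(m + 4)*(m - 5)
(2) = (g - 4)*(g^4 - 4*g^3 - 7*g^2 + 10*g) = (g - 4)*(g - 1)*(g^3 - 3*g^2 - 10*g) = g*(g - 4)*(g - 1)*(g^2 - 3*g - 10) = g*(g - 5)*(g - 4)*(g - 1)*(g + 2)
(3) = (j - 1)*(j^5 + 6*j^4 - j^3 - 54*j^2 - 72*j) = (j - 1)*(j + 2)*(j^4 + 4*j^3 - 9*j^2 - 36*j) = (j - 1)*(j + 2)*(j + 4)*(j^3 - 9*j) = (j - 1)*(j + 2)*(j + 3)*(j + 4)*(j^2 - 3*j) = (j - 3)*(j - 1)*(j + 2)*(j + 3)*(j + 4)*(j)
(4) = (z - 2)*(z^2 - z - 12) = (z - 2)*(z + 3)*(z - 4)
(5) = (w - 2)*(w^4 - 13*w^3 + 61*w^2 - 123*w + 90) = (w - 5)*(w - 2)*(w^3 - 8*w^2 + 21*w - 18) = (w - 5)*(w - 3)*(w - 2)*(w^2 - 5*w + 6) = (w - 5)*(w - 3)^2*(w - 2)*(w - 2)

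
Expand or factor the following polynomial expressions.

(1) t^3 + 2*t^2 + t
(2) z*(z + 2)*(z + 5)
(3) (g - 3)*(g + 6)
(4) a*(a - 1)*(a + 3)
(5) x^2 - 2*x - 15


(1) = t*(t + 1)^2
(2) = z^3 + 7*z^2 + 10*z
(3) = g^2 + 3*g - 18
(4) = a^3 + 2*a^2 - 3*a
(5) = (x - 5)*(x + 3)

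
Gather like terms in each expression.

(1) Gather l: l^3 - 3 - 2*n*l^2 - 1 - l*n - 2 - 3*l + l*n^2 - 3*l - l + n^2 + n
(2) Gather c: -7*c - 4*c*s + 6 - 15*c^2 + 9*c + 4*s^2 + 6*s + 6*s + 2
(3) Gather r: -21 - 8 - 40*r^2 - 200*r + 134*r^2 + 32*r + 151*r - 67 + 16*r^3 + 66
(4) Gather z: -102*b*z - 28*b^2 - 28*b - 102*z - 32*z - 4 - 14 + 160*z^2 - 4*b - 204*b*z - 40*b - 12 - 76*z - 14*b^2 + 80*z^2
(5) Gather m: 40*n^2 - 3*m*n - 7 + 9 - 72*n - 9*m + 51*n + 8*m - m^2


(1) = l^3 - 2*l^2*n + l*(n^2 - n - 7) + n^2 + n - 6
(2) = -15*c^2 + c*(2 - 4*s) + 4*s^2 + 12*s + 8
(3) = 16*r^3 + 94*r^2 - 17*r - 30
(4) = -42*b^2 - 72*b + 240*z^2 + z*(-306*b - 210) - 30
(5) = -m^2 + m*(-3*n - 1) + 40*n^2 - 21*n + 2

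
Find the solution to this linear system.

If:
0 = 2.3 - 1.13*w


Then:
w = 2.04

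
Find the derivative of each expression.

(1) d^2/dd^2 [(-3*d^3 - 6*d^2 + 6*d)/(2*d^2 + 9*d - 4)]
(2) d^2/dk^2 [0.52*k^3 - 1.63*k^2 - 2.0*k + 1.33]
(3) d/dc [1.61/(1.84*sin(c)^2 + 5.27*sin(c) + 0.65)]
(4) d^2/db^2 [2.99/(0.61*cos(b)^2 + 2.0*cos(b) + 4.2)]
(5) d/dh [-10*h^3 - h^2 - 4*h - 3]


(1) = 30*(-9*d^3 + 12*d^2 + 8)/(8*d^6 + 108*d^5 + 438*d^4 + 297*d^3 - 876*d^2 + 432*d - 64)
(2) = 3.12*k - 3.26
(3) = -(5.9248*sin(c) + 8.4847)*cos(c)/(1.84*sin(c)^2 + 5.27*sin(c) + 0.65)^2
(4) = (-4.450316*(1 - cos(b)^2)^2 - 29.1824*cos(b)^3 + 16.456362*cos(b)^2 + 60.68205*cos(b) + 4.55975*cos(3*b) + 13.049556)/(0.61*cos(b)^2 + 2.0*cos(b) + 4.2)^3
(5) = -30*h^2 - 2*h - 4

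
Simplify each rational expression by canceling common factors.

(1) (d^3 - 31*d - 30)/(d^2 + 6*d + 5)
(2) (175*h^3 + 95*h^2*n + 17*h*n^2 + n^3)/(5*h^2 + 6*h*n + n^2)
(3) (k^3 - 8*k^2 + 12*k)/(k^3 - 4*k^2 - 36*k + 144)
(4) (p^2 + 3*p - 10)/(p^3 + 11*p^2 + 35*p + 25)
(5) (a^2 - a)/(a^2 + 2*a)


(1) = d - 6
(2) = (35*h^2 + 12*h*n + n^2)/(h + n)
(3) = (k^2 - 2*k)/(k^2 + 2*k - 24)
(4) = (p - 2)/(p^2 + 6*p + 5)
(5) = (a - 1)/(a + 2)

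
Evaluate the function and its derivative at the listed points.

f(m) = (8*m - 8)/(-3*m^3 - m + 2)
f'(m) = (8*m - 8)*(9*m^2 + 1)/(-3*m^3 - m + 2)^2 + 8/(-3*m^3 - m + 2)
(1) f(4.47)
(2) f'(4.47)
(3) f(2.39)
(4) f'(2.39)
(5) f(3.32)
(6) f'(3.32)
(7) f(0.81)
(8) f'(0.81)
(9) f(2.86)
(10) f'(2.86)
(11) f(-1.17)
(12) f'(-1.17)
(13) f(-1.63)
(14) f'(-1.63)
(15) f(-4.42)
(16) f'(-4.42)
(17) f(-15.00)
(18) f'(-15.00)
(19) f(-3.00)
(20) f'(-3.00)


(1) = -0.10
(2) = 0.04
(3) = -0.27
(4) = 0.15
(5) = -0.17
(6) = 0.08
(7) = 3.76
(8) = -83.99
(9) = -0.21
(10) = 0.11
(11) = -2.18
(12) = -2.63
(13) = -1.27
(14) = -1.42
(15) = -0.16
(16) = -0.08
(17) = -0.01
(18) = -0.00
(19) = -0.37
(20) = -0.26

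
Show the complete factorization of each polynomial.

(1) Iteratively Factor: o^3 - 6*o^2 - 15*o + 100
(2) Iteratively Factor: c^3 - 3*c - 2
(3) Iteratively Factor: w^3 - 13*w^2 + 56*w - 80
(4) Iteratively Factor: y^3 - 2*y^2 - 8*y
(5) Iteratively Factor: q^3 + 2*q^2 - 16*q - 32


(1) = (o - 5)*(o^2 - o - 20) = (o - 5)^2*(o + 4)
(2) = (c + 1)*(c^2 - c - 2) = (c - 2)*(c + 1)*(c + 1)
(3) = (w - 5)*(w^2 - 8*w + 16) = (w - 5)*(w - 4)*(w - 4)
(4) = (y - 4)*(y^2 + 2*y) = y*(y - 4)*(y + 2)
(5) = (q + 4)*(q^2 - 2*q - 8) = (q - 4)*(q + 4)*(q + 2)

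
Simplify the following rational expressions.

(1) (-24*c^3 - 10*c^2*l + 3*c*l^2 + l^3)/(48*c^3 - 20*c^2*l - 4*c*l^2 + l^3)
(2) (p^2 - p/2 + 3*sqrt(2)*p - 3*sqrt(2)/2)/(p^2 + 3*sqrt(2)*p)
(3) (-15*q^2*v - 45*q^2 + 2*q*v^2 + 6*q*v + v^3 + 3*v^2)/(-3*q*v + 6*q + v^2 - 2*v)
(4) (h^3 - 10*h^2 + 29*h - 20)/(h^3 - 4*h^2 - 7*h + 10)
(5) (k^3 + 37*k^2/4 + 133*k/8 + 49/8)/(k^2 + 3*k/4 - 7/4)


(1) = (-6*c^2 - c*l + l^2)/(12*c^2 - 8*c*l + l^2)
(2) = (2*p - 1)/(2*p)
(3) = (5*q*v + 15*q + v^2 + 3*v)/(v - 2)
(4) = (h - 4)/(h + 2)
(5) = (2*k^2 + 15*k + 7)/(2*k - 2)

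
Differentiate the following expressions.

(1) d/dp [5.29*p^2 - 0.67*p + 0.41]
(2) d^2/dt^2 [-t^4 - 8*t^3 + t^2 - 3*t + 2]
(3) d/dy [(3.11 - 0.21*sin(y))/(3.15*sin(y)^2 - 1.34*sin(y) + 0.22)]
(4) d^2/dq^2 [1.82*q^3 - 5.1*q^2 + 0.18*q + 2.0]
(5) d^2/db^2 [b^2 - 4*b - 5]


(1) = 10.58*p - 0.67
(2) = -12*t^2 - 48*t + 2
(3) = (0.6615*sin(y)^2 - 19.593*sin(y) + 4.1212)*cos(y)/(9.9225*sin(y)^4 - 8.442*sin(y)^3 + 3.1816*sin(y)^2 - 0.5896*sin(y) + 0.0484)
(4) = 10.92*q - 10.2
(5) = 2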